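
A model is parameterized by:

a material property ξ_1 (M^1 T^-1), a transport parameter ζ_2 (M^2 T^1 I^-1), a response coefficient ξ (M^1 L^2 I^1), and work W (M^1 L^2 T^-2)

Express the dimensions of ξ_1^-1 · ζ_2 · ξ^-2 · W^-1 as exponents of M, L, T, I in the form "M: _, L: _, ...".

Collect each base-dimension exponent across the product:
  M: −(1) + (2) − 2·(1) − (1) = -2
  L: −(0) + (0) − 2·(2) − (2) = -6
  T: −(-1) + (1) − 2·(0) − (-2) = 4
  I: −(0) + (-1) − 2·(1) − (0) = -3
So the dimensions are [M⁻² L⁻⁶ T⁴ I⁻³].

M: -2, L: -6, T: 4, I: -3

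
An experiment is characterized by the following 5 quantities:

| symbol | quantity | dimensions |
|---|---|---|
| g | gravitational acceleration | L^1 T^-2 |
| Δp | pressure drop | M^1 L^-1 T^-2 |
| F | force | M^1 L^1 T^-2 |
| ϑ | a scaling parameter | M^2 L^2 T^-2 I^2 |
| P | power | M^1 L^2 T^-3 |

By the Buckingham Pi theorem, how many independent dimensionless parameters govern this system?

1

There are 5 variables and 4 base dimensions (M, L, T, I).
The dimension matrix has rank 4.
Independent dimensionless groups: 5 − 4 = 1.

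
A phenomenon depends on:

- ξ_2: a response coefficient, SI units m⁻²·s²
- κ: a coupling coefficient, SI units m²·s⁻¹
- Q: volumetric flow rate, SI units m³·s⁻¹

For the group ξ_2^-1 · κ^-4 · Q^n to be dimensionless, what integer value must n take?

Balance the L exponent: (3)·n from Q, plus −(-2) − 4·(2) = -6 from the rest, must sum to zero.
3n − 6 = 0, so n = 2.

2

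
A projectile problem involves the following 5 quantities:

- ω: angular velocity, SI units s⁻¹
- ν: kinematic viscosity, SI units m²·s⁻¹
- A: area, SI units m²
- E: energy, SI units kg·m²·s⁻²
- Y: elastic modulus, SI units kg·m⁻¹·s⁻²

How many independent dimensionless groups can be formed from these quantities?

2

There are 5 variables and 3 base dimensions (M, L, T).
The dimension matrix has rank 3.
Independent dimensionless groups: 5 − 3 = 2.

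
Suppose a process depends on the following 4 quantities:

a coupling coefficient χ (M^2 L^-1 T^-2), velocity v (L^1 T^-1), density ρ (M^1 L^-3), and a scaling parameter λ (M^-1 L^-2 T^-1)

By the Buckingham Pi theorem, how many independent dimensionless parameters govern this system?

There are 4 variables and 3 base dimensions (M, L, T).
The dimension matrix has rank 3.
Independent dimensionless groups: 4 − 3 = 1.

1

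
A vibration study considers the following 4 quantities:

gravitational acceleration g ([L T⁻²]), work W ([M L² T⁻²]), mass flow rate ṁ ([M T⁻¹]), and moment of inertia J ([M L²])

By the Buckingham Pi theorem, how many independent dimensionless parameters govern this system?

There are 4 variables and 3 base dimensions (M, L, T).
The dimension matrix has rank 3.
Independent dimensionless groups: 4 − 3 = 1.

1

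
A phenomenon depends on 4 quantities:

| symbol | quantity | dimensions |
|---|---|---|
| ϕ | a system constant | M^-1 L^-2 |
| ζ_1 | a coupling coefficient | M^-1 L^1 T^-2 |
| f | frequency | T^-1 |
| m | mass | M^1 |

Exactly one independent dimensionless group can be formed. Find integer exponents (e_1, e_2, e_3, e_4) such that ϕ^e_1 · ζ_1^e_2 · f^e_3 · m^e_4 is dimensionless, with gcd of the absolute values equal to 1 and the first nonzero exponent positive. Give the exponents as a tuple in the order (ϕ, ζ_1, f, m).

(1, 2, -4, 3)

M: e_1·(-1) + e_2·(-1) + e_3·(0) + e_4·(1) = 0
L: e_1·(-2) + e_2·(1) + e_3·(0) + e_4·(0) = 0
T: e_1·(0) + e_2·(-2) + e_3·(-1) + e_4·(0) = 0
Solving this homogeneous linear system for the smallest-integer solution (first nonzero entry positive) gives (1, 2, -4, 3).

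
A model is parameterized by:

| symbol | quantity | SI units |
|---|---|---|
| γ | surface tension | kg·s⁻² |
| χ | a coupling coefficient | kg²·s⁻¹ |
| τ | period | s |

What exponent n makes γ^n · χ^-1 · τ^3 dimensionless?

2

Balance the M exponent: (1)·n from γ, plus −(2) + 3·(0) = -2 from the rest, must sum to zero.
n − 2 = 0, so n = 2.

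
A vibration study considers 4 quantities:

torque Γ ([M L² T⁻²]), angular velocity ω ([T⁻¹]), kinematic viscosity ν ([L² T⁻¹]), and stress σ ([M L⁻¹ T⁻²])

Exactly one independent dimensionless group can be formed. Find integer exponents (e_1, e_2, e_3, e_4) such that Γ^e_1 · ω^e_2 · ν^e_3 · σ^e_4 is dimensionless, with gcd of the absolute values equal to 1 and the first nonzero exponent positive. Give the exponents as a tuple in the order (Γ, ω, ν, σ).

M: e_1·(1) + e_2·(0) + e_3·(0) + e_4·(1) = 0
L: e_1·(2) + e_2·(0) + e_3·(2) + e_4·(-1) = 0
T: e_1·(-2) + e_2·(-1) + e_3·(-1) + e_4·(-2) = 0
Solving this homogeneous linear system for the smallest-integer solution (first nonzero entry positive) gives (2, 3, -3, -2).

(2, 3, -3, -2)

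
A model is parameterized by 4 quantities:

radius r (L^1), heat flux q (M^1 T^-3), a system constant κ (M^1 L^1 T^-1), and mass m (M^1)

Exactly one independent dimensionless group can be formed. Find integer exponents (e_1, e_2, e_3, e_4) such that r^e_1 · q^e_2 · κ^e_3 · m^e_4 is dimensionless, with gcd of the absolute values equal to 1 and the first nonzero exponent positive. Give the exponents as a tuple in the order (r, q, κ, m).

(3, 1, -3, 2)

M: e_1·(0) + e_2·(1) + e_3·(1) + e_4·(1) = 0
L: e_1·(1) + e_2·(0) + e_3·(1) + e_4·(0) = 0
T: e_1·(0) + e_2·(-3) + e_3·(-1) + e_4·(0) = 0
Solving this homogeneous linear system for the smallest-integer solution (first nonzero entry positive) gives (3, 1, -3, 2).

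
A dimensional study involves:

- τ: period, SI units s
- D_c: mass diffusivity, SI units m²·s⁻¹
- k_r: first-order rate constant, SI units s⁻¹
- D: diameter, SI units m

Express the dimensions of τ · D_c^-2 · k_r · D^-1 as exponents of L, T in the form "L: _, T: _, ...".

L: -5, T: 2

Collect each base-dimension exponent across the product:
  L: (0) − 2·(2) + (0) − (1) = -5
  T: (1) − 2·(-1) + (-1) − (0) = 2
So the dimensions are [L⁻⁵ T²].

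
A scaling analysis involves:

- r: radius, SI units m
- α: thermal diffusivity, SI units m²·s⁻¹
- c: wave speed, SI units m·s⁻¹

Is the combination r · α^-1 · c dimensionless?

Sum the exponent of each base dimension across the product:
  M: [r]_M − [α]_M + [c]_M = (0) − (0) + (0) = 0
  L: [r]_L − [α]_L + [c]_L = (1) − (2) + (1) = 0
  T: [r]_T − [α]_T + [c]_T = (0) − (-1) + (-1) = 0
  Θ: [r]_Θ − [α]_Θ + [c]_Θ = (0) − (0) + (0) = 0
All base exponents vanish — dimensionless.

yes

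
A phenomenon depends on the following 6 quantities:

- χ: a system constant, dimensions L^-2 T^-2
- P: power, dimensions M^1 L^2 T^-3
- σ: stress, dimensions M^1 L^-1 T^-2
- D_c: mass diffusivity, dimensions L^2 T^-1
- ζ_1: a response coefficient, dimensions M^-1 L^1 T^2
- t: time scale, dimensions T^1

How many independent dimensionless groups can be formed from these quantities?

There are 6 variables and 3 base dimensions (M, L, T).
The dimension matrix has rank 3.
Independent dimensionless groups: 6 − 3 = 3.

3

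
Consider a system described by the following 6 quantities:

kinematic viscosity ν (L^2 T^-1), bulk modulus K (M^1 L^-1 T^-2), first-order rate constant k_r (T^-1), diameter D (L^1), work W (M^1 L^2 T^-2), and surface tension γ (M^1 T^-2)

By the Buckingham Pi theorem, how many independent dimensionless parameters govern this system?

There are 6 variables and 3 base dimensions (M, L, T).
The dimension matrix has rank 3.
Independent dimensionless groups: 6 − 3 = 3.

3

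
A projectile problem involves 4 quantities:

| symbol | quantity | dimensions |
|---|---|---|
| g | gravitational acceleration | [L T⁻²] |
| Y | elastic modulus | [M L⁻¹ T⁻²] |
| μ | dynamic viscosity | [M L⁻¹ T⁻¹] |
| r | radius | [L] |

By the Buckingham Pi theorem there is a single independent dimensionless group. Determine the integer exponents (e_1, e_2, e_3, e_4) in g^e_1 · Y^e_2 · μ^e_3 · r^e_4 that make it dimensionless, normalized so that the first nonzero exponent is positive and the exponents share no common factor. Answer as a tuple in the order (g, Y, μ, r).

(1, -2, 2, -1)

M: e_1·(0) + e_2·(1) + e_3·(1) + e_4·(0) = 0
L: e_1·(1) + e_2·(-1) + e_3·(-1) + e_4·(1) = 0
T: e_1·(-2) + e_2·(-2) + e_3·(-1) + e_4·(0) = 0
Solving this homogeneous linear system for the smallest-integer solution (first nonzero entry positive) gives (1, -2, 2, -1).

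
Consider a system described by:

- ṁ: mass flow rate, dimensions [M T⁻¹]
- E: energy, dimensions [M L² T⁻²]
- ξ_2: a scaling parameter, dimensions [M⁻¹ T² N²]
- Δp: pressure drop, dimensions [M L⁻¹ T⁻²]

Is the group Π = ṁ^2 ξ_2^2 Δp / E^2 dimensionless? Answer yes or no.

Sum the exponent of each base dimension across the product:
  M: 2·[ṁ]_M − 2·[E]_M + 2·[ξ_2]_M + [Δp]_M = 2·(1) − 2·(1) + 2·(-1) + (1) = -1
  L: 2·[ṁ]_L − 2·[E]_L + 2·[ξ_2]_L + [Δp]_L = 2·(0) − 2·(2) + 2·(0) + (-1) = -5
  T: 2·[ṁ]_T − 2·[E]_T + 2·[ξ_2]_T + [Δp]_T = 2·(-1) − 2·(-2) + 2·(2) + (-2) = 4
  N: 2·[ṁ]_N − 2·[E]_N + 2·[ξ_2]_N + [Δp]_N = 2·(0) − 2·(0) + 2·(2) + (0) = 4
Net dimensions [M⁻¹ L⁻⁵ T⁴ N⁴] ≠ [1] — not dimensionless.

no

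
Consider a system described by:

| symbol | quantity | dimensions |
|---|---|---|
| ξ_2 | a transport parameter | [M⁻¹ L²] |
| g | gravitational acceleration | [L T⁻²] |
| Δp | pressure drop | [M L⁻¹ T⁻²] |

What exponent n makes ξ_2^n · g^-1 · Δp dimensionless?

Balance the M exponent: (-1)·n from ξ_2, plus −(0) + (1) = 1 from the rest, must sum to zero.
−n + 1 = 0, so n = 1.

1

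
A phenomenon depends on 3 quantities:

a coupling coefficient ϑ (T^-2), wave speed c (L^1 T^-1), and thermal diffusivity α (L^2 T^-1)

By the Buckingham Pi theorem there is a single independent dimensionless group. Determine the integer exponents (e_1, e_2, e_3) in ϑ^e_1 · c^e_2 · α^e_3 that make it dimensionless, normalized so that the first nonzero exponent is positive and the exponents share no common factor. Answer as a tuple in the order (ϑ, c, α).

(1, -4, 2)

L: e_1·(0) + e_2·(1) + e_3·(2) = 0
T: e_1·(-2) + e_2·(-1) + e_3·(-1) = 0
Solving this homogeneous linear system for the smallest-integer solution (first nonzero entry positive) gives (1, -4, 2).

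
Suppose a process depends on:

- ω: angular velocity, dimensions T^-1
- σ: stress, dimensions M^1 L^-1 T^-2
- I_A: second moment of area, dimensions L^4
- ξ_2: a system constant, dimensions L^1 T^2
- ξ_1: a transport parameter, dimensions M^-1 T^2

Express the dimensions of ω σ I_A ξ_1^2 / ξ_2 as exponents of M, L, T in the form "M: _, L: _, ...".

M: -1, L: 2, T: -1

Collect each base-dimension exponent across the product:
  M: (0) + (1) + (0) − (0) + 2·(-1) = -1
  L: (0) + (-1) + (4) − (1) + 2·(0) = 2
  T: (-1) + (-2) + (0) − (2) + 2·(2) = -1
So the dimensions are [M⁻¹ L² T⁻¹].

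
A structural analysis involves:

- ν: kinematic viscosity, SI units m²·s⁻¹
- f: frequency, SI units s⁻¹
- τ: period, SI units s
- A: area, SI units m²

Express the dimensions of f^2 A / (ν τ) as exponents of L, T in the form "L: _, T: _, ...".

L: 0, T: -2

Collect each base-dimension exponent across the product:
  L: −(2) + 2·(0) − (0) + (2) = 0
  T: −(-1) + 2·(-1) − (1) + (0) = -2
So the dimensions are [T⁻²].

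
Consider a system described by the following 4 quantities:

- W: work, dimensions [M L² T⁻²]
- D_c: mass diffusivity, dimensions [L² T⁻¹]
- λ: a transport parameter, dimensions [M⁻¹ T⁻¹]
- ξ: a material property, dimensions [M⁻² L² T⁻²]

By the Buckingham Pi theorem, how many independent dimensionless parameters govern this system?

There are 4 variables and 3 base dimensions (M, L, T).
The dimension matrix has rank 3.
Independent dimensionless groups: 4 − 3 = 1.

1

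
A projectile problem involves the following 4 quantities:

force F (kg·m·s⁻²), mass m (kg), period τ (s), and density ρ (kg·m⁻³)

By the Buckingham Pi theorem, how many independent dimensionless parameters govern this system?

1

There are 4 variables and 3 base dimensions (M, L, T).
The dimension matrix has rank 3.
Independent dimensionless groups: 4 − 3 = 1.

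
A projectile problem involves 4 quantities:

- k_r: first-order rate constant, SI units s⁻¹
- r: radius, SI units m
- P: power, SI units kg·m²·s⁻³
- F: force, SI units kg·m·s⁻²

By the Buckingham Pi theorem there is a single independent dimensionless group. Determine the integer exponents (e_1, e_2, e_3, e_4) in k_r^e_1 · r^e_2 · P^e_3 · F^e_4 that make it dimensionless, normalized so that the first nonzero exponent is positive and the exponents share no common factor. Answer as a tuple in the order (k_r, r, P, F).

M: e_1·(0) + e_2·(0) + e_3·(1) + e_4·(1) = 0
L: e_1·(0) + e_2·(1) + e_3·(2) + e_4·(1) = 0
T: e_1·(-1) + e_2·(0) + e_3·(-3) + e_4·(-2) = 0
Solving this homogeneous linear system for the smallest-integer solution (first nonzero entry positive) gives (1, 1, -1, 1).

(1, 1, -1, 1)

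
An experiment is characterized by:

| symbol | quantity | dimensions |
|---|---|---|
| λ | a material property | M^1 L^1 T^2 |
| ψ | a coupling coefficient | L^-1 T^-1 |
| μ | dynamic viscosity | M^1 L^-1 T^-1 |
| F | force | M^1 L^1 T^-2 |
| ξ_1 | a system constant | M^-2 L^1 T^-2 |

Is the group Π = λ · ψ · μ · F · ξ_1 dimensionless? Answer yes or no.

Sum the exponent of each base dimension across the product:
  M: [λ]_M + [ψ]_M + [μ]_M + [F]_M + [ξ_1]_M = (1) + (0) + (1) + (1) + (-2) = 1
  L: [λ]_L + [ψ]_L + [μ]_L + [F]_L + [ξ_1]_L = (1) + (-1) + (-1) + (1) + (1) = 1
  T: [λ]_T + [ψ]_T + [μ]_T + [F]_T + [ξ_1]_T = (2) + (-1) + (-1) + (-2) + (-2) = -4
Net dimensions [M L T⁻⁴] ≠ [1] — not dimensionless.

no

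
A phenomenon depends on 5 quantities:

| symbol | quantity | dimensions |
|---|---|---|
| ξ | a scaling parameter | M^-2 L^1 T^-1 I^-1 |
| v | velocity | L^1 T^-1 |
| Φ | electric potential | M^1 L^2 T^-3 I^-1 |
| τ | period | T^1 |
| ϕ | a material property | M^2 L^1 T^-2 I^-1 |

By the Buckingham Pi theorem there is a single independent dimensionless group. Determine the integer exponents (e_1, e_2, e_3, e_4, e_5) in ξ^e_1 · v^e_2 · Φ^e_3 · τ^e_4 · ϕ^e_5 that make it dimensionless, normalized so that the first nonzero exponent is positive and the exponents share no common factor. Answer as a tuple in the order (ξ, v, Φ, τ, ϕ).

(1, 4, -4, -1, 3)

M: e_1·(-2) + e_2·(0) + e_3·(1) + e_4·(0) + e_5·(2) = 0
L: e_1·(1) + e_2·(1) + e_3·(2) + e_4·(0) + e_5·(1) = 0
T: e_1·(-1) + e_2·(-1) + e_3·(-3) + e_4·(1) + e_5·(-2) = 0
I: e_1·(-1) + e_2·(0) + e_3·(-1) + e_4·(0) + e_5·(-1) = 0
Solving this homogeneous linear system for the smallest-integer solution (first nonzero entry positive) gives (1, 4, -4, -1, 3).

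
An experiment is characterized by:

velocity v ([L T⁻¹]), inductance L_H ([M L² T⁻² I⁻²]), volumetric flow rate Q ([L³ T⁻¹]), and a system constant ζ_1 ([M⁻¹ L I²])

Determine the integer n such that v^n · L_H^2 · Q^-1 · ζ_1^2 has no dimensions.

-3

Balance the L exponent: (1)·n from v, plus 2·(2) − (3) + 2·(1) = 3 from the rest, must sum to zero.
n + 3 = 0, so n = -3.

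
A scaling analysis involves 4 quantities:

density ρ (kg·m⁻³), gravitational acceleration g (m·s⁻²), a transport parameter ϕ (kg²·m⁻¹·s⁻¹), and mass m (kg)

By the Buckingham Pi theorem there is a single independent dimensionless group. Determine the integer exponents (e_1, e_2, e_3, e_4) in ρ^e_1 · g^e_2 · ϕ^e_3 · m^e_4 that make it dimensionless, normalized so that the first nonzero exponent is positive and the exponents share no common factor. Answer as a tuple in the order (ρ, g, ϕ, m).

M: e_1·(1) + e_2·(0) + e_3·(2) + e_4·(1) = 0
L: e_1·(-3) + e_2·(1) + e_3·(-1) + e_4·(0) = 0
T: e_1·(0) + e_2·(-2) + e_3·(-1) + e_4·(0) = 0
Solving this homogeneous linear system for the smallest-integer solution (first nonzero entry positive) gives (1, 1, -2, 3).

(1, 1, -2, 3)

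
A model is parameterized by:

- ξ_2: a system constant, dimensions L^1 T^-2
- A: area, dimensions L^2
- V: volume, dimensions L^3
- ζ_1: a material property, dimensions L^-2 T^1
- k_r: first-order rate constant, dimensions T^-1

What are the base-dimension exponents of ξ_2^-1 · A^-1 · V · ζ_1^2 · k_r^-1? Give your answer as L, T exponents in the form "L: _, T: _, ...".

L: -4, T: 5

Collect each base-dimension exponent across the product:
  L: −(1) − (2) + (3) + 2·(-2) − (0) = -4
  T: −(-2) − (0) + (0) + 2·(1) − (-1) = 5
So the dimensions are [L⁻⁴ T⁵].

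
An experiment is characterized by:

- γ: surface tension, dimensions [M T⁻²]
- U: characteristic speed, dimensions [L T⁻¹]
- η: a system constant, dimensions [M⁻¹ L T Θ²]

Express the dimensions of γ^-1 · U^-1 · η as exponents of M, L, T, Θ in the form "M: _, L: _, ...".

M: -2, L: 0, T: 4, Θ: 2

Collect each base-dimension exponent across the product:
  M: −(1) − (0) + (-1) = -2
  L: −(0) − (1) + (1) = 0
  T: −(-2) − (-1) + (1) = 4
  Θ: −(0) − (0) + (2) = 2
So the dimensions are [M⁻² T⁴ Θ²].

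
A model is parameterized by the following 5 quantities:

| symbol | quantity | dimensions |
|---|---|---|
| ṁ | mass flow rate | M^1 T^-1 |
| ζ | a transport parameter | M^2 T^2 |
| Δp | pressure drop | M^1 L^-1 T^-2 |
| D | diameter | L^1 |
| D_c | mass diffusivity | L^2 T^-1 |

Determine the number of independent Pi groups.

There are 5 variables and 3 base dimensions (M, L, T).
The dimension matrix has rank 3.
Independent dimensionless groups: 5 − 3 = 2.

2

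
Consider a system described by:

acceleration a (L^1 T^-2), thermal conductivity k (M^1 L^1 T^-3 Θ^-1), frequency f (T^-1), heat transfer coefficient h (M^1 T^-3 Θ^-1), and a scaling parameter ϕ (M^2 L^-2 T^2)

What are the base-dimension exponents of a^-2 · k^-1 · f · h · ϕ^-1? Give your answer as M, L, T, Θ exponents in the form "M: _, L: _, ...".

Collect each base-dimension exponent across the product:
  M: −2·(0) − (1) + (0) + (1) − (2) = -2
  L: −2·(1) − (1) + (0) + (0) − (-2) = -1
  T: −2·(-2) − (-3) + (-1) + (-3) − (2) = 1
  Θ: −2·(0) − (-1) + (0) + (-1) − (0) = 0
So the dimensions are [M⁻² L⁻¹ T].

M: -2, L: -1, T: 1, Θ: 0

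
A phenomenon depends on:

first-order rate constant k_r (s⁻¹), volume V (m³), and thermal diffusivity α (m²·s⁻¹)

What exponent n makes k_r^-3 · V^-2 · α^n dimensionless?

Balance the L exponent: (2)·n from α, plus −3·(0) − 2·(3) = -6 from the rest, must sum to zero.
2n − 6 = 0, so n = 3.

3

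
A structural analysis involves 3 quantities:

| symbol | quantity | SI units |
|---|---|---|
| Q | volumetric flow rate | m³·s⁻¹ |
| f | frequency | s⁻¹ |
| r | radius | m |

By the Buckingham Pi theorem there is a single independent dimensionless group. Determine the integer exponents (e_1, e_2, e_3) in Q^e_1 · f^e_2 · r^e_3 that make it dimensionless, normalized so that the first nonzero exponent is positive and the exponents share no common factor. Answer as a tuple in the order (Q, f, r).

L: e_1·(3) + e_2·(0) + e_3·(1) = 0
T: e_1·(-1) + e_2·(-1) + e_3·(0) = 0
Solving this homogeneous linear system for the smallest-integer solution (first nonzero entry positive) gives (1, -1, -3).

(1, -1, -3)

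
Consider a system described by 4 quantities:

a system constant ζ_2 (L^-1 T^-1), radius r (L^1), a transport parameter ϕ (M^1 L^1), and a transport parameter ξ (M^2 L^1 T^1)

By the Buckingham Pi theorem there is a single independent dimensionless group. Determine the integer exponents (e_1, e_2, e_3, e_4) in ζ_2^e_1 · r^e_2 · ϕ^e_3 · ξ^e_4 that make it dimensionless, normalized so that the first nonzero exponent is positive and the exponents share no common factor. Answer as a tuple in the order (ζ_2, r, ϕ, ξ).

M: e_1·(0) + e_2·(0) + e_3·(1) + e_4·(2) = 0
L: e_1·(-1) + e_2·(1) + e_3·(1) + e_4·(1) = 0
T: e_1·(-1) + e_2·(0) + e_3·(0) + e_4·(1) = 0
Solving this homogeneous linear system for the smallest-integer solution (first nonzero entry positive) gives (1, 2, -2, 1).

(1, 2, -2, 1)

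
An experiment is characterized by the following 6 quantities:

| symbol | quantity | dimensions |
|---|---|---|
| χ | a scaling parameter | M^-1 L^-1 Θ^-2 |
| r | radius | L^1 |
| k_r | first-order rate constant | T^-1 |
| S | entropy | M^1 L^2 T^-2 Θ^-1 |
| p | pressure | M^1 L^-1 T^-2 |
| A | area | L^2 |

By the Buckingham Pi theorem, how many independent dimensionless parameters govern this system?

2

There are 6 variables and 4 base dimensions (M, L, T, Θ).
The dimension matrix has rank 4.
Independent dimensionless groups: 6 − 4 = 2.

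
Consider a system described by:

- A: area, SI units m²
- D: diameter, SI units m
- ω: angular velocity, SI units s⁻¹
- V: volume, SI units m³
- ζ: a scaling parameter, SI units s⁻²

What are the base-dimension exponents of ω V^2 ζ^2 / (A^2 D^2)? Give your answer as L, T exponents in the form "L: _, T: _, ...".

L: 0, T: -5

Collect each base-dimension exponent across the product:
  L: −2·(2) − 2·(1) + (0) + 2·(3) + 2·(0) = 0
  T: −2·(0) − 2·(0) + (-1) + 2·(0) + 2·(-2) = -5
So the dimensions are [T⁻⁵].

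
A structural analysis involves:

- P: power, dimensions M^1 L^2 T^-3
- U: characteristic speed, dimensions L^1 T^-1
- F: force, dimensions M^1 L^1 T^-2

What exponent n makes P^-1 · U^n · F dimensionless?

1

Balance the L exponent: (1)·n from U, plus −(2) + (1) = -1 from the rest, must sum to zero.
n − 1 = 0, so n = 1.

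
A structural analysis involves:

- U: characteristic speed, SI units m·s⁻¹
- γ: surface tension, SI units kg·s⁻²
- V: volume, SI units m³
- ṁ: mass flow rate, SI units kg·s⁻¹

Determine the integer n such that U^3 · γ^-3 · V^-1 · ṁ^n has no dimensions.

3

Balance the M exponent: (1)·n from ṁ, plus 3·(0) − 3·(1) − (0) = -3 from the rest, must sum to zero.
n − 3 = 0, so n = 3.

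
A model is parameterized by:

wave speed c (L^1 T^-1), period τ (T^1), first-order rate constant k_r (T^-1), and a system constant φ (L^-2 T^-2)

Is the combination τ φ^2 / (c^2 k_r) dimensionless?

no

Sum the exponent of each base dimension across the product:
  L: −2·[c]_L + [τ]_L − [k_r]_L + 2·[φ]_L = −2·(1) + (0) − (0) + 2·(-2) = -6
  T: −2·[c]_T + [τ]_T − [k_r]_T + 2·[φ]_T = −2·(-1) + (1) − (-1) + 2·(-2) = 0
Net dimensions [L⁻⁶] ≠ [1] — not dimensionless.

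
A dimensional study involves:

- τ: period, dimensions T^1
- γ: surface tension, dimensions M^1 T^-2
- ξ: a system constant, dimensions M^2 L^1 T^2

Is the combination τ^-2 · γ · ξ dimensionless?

no

Sum the exponent of each base dimension across the product:
  M: −2·[τ]_M + [γ]_M + [ξ]_M = −2·(0) + (1) + (2) = 3
  L: −2·[τ]_L + [γ]_L + [ξ]_L = −2·(0) + (0) + (1) = 1
  T: −2·[τ]_T + [γ]_T + [ξ]_T = −2·(1) + (-2) + (2) = -2
Net dimensions [M³ L T⁻²] ≠ [1] — not dimensionless.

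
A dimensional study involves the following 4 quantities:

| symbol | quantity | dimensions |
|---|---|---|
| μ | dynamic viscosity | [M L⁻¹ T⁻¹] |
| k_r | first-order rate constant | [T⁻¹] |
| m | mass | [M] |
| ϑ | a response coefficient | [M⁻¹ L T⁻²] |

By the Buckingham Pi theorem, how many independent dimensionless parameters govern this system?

1

There are 4 variables and 3 base dimensions (M, L, T).
The dimension matrix has rank 3.
Independent dimensionless groups: 4 − 3 = 1.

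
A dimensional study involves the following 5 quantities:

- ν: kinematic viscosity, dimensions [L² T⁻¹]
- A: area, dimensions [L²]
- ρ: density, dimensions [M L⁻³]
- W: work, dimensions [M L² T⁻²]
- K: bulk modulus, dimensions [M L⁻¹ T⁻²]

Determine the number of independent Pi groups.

There are 5 variables and 3 base dimensions (M, L, T).
The dimension matrix has rank 3.
Independent dimensionless groups: 5 − 3 = 2.

2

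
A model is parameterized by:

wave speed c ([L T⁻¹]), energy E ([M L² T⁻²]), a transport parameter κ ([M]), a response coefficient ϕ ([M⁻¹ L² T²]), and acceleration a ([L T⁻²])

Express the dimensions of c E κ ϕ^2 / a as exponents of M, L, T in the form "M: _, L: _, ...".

Collect each base-dimension exponent across the product:
  M: (0) + (1) + (1) + 2·(-1) − (0) = 0
  L: (1) + (2) + (0) + 2·(2) − (1) = 6
  T: (-1) + (-2) + (0) + 2·(2) − (-2) = 3
So the dimensions are [L⁶ T³].

M: 0, L: 6, T: 3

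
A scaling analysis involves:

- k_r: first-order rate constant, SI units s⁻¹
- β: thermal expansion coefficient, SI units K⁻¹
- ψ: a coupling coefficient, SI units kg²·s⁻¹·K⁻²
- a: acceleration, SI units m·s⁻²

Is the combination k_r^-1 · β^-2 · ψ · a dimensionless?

Sum the exponent of each base dimension across the product:
  M: −[k_r]_M − 2·[β]_M + [ψ]_M + [a]_M = −(0) − 2·(0) + (2) + (0) = 2
  L: −[k_r]_L − 2·[β]_L + [ψ]_L + [a]_L = −(0) − 2·(0) + (0) + (1) = 1
  T: −[k_r]_T − 2·[β]_T + [ψ]_T + [a]_T = −(-1) − 2·(0) + (-1) + (-2) = -2
  Θ: −[k_r]_Θ − 2·[β]_Θ + [ψ]_Θ + [a]_Θ = −(0) − 2·(-1) + (-2) + (0) = 0
Net dimensions [M² L T⁻²] ≠ [1] — not dimensionless.

no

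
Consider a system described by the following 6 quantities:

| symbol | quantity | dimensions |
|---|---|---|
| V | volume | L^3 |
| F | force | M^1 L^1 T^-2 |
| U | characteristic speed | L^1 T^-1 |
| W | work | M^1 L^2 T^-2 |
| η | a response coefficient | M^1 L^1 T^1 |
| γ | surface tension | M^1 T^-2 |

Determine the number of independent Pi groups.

There are 6 variables and 3 base dimensions (M, L, T).
The dimension matrix has rank 3.
Independent dimensionless groups: 6 − 3 = 3.

3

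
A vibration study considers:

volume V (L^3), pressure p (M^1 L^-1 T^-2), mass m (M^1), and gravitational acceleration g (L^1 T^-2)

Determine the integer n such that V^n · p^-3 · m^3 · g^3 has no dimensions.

Balance the L exponent: (3)·n from V, plus −3·(-1) + 3·(0) + 3·(1) = 6 from the rest, must sum to zero.
3n + 6 = 0, so n = -2.

-2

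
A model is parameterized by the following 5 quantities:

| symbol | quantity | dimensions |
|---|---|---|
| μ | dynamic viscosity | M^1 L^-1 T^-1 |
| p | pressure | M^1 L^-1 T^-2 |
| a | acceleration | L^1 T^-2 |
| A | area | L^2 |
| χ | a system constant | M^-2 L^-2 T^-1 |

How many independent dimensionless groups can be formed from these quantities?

There are 5 variables and 3 base dimensions (M, L, T).
The dimension matrix has rank 3.
Independent dimensionless groups: 5 − 3 = 2.

2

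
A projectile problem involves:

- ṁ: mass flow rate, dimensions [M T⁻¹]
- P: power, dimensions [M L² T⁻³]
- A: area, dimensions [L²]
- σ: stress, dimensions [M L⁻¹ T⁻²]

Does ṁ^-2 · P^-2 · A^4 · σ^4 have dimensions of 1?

yes

Sum the exponent of each base dimension across the product:
  M: −2·[ṁ]_M − 2·[P]_M + 4·[A]_M + 4·[σ]_M = −2·(1) − 2·(1) + 4·(0) + 4·(1) = 0
  L: −2·[ṁ]_L − 2·[P]_L + 4·[A]_L + 4·[σ]_L = −2·(0) − 2·(2) + 4·(2) + 4·(-1) = 0
  T: −2·[ṁ]_T − 2·[P]_T + 4·[A]_T + 4·[σ]_T = −2·(-1) − 2·(-3) + 4·(0) + 4·(-2) = 0
All base exponents vanish — dimensionless.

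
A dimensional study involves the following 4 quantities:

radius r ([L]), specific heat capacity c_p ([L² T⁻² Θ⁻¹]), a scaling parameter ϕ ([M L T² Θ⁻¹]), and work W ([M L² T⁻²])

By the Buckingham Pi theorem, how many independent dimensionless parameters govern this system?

0

There are 4 variables and 4 base dimensions (M, L, T, Θ).
The dimension matrix has rank 4.
Independent dimensionless groups: 4 − 4 = 0.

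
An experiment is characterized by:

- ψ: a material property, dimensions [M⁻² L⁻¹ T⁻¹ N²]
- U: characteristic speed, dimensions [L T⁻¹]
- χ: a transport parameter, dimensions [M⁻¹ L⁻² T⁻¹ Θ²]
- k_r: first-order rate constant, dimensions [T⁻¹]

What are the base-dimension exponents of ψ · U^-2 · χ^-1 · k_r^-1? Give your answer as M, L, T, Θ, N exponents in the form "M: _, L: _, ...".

M: -1, L: -1, T: 3, Θ: -2, N: 2

Collect each base-dimension exponent across the product:
  M: (-2) − 2·(0) − (-1) − (0) = -1
  L: (-1) − 2·(1) − (-2) − (0) = -1
  T: (-1) − 2·(-1) − (-1) − (-1) = 3
  Θ: (0) − 2·(0) − (2) − (0) = -2
  N: (2) − 2·(0) − (0) − (0) = 2
So the dimensions are [M⁻¹ L⁻¹ T³ Θ⁻² N²].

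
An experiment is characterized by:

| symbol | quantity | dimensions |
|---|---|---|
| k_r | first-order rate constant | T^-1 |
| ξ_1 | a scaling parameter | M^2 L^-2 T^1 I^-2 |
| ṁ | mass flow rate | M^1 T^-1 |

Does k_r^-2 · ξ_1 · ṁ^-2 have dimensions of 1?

no

Sum the exponent of each base dimension across the product:
  M: −2·[k_r]_M + [ξ_1]_M − 2·[ṁ]_M = −2·(0) + (2) − 2·(1) = 0
  L: −2·[k_r]_L + [ξ_1]_L − 2·[ṁ]_L = −2·(0) + (-2) − 2·(0) = -2
  T: −2·[k_r]_T + [ξ_1]_T − 2·[ṁ]_T = −2·(-1) + (1) − 2·(-1) = 5
  I: −2·[k_r]_I + [ξ_1]_I − 2·[ṁ]_I = −2·(0) + (-2) − 2·(0) = -2
Net dimensions [L⁻² T⁵ I⁻²] ≠ [1] — not dimensionless.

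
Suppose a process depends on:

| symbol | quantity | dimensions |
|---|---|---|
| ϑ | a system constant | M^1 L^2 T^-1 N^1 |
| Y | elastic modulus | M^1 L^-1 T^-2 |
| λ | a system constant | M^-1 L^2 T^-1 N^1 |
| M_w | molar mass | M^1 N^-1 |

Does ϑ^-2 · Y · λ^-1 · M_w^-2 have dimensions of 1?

Sum the exponent of each base dimension across the product:
  M: −2·[ϑ]_M + [Y]_M − [λ]_M − 2·[M_w]_M = −2·(1) + (1) − (-1) − 2·(1) = -2
  L: −2·[ϑ]_L + [Y]_L − [λ]_L − 2·[M_w]_L = −2·(2) + (-1) − (2) − 2·(0) = -7
  T: −2·[ϑ]_T + [Y]_T − [λ]_T − 2·[M_w]_T = −2·(-1) + (-2) − (-1) − 2·(0) = 1
  N: −2·[ϑ]_N + [Y]_N − [λ]_N − 2·[M_w]_N = −2·(1) + (0) − (1) − 2·(-1) = -1
Net dimensions [M⁻² L⁻⁷ T N⁻¹] ≠ [1] — not dimensionless.

no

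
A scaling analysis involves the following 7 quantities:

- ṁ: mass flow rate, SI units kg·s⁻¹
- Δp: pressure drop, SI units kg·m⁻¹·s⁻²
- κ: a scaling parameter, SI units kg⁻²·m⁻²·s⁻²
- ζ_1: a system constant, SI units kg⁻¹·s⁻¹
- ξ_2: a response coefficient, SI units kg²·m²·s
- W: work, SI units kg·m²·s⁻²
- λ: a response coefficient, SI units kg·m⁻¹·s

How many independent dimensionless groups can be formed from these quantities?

4

There are 7 variables and 3 base dimensions (M, L, T).
The dimension matrix has rank 3.
Independent dimensionless groups: 7 − 3 = 4.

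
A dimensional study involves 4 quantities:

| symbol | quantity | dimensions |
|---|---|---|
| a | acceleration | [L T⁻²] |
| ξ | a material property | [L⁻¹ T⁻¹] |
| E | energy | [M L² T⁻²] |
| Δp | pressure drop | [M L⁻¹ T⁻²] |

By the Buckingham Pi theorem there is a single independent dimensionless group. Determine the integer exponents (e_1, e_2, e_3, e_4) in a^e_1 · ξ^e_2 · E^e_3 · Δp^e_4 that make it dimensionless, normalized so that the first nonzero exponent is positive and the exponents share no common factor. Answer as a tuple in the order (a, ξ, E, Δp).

(1, -2, -1, 1)

M: e_1·(0) + e_2·(0) + e_3·(1) + e_4·(1) = 0
L: e_1·(1) + e_2·(-1) + e_3·(2) + e_4·(-1) = 0
T: e_1·(-2) + e_2·(-1) + e_3·(-2) + e_4·(-2) = 0
Solving this homogeneous linear system for the smallest-integer solution (first nonzero entry positive) gives (1, -2, -1, 1).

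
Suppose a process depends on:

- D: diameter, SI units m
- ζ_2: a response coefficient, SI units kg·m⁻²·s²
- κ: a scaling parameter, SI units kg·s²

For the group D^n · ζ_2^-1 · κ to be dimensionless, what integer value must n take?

-2

Balance the L exponent: (1)·n from D, plus −(-2) + (0) = 2 from the rest, must sum to zero.
n + 2 = 0, so n = -2.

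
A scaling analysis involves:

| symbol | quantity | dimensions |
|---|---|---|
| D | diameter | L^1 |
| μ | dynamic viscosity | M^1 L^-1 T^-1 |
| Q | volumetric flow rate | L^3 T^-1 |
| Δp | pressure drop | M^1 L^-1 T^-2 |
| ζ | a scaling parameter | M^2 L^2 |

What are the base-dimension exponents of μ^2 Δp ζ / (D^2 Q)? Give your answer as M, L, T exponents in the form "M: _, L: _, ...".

Collect each base-dimension exponent across the product:
  M: −2·(0) + 2·(1) − (0) + (1) + (2) = 5
  L: −2·(1) + 2·(-1) − (3) + (-1) + (2) = -6
  T: −2·(0) + 2·(-1) − (-1) + (-2) + (0) = -3
So the dimensions are [M⁵ L⁻⁶ T⁻³].

M: 5, L: -6, T: -3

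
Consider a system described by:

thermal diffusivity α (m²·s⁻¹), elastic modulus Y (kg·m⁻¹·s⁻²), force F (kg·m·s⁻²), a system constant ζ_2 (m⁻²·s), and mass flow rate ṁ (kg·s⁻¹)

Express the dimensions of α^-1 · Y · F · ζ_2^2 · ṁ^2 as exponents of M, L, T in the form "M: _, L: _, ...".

M: 4, L: -6, T: -3

Collect each base-dimension exponent across the product:
  M: −(0) + (1) + (1) + 2·(0) + 2·(1) = 4
  L: −(2) + (-1) + (1) + 2·(-2) + 2·(0) = -6
  T: −(-1) + (-2) + (-2) + 2·(1) + 2·(-1) = -3
So the dimensions are [M⁴ L⁻⁶ T⁻³].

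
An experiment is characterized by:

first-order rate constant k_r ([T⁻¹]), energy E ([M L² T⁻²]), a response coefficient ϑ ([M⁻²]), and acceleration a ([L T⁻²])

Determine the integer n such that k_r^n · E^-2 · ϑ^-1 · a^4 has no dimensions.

-4

Balance the T exponent: (-1)·n from k_r, plus −2·(-2) − (0) + 4·(-2) = -4 from the rest, must sum to zero.
−n − 4 = 0, so n = -4.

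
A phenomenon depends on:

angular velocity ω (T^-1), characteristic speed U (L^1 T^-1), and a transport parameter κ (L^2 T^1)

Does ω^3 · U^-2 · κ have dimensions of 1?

yes

Sum the exponent of each base dimension across the product:
  L: 3·[ω]_L − 2·[U]_L + [κ]_L = 3·(0) − 2·(1) + (2) = 0
  T: 3·[ω]_T − 2·[U]_T + [κ]_T = 3·(-1) − 2·(-1) + (1) = 0
All base exponents vanish — dimensionless.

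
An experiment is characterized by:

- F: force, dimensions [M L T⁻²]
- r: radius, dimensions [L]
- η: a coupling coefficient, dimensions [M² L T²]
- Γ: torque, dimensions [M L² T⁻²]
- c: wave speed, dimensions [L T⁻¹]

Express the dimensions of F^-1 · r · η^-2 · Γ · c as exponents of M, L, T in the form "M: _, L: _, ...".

M: -4, L: 1, T: -5

Collect each base-dimension exponent across the product:
  M: −(1) + (0) − 2·(2) + (1) + (0) = -4
  L: −(1) + (1) − 2·(1) + (2) + (1) = 1
  T: −(-2) + (0) − 2·(2) + (-2) + (-1) = -5
So the dimensions are [M⁻⁴ L T⁻⁵].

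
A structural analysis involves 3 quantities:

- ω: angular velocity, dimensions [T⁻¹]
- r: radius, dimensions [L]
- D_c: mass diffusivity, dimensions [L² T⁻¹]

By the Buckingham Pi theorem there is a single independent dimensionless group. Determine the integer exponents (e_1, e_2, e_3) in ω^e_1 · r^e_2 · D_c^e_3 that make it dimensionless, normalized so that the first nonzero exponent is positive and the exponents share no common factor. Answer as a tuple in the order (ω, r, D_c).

L: e_1·(0) + e_2·(1) + e_3·(2) = 0
T: e_1·(-1) + e_2·(0) + e_3·(-1) = 0
Solving this homogeneous linear system for the smallest-integer solution (first nonzero entry positive) gives (1, 2, -1).

(1, 2, -1)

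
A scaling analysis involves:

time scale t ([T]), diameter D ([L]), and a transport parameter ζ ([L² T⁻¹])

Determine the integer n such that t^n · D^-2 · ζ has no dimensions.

1

Balance the T exponent: (1)·n from t, plus −2·(0) + (-1) = -1 from the rest, must sum to zero.
n − 1 = 0, so n = 1.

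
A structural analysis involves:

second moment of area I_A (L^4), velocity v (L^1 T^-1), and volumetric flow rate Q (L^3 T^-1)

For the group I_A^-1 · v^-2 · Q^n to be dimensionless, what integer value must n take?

2

Balance the L exponent: (3)·n from Q, plus −(4) − 2·(1) = -6 from the rest, must sum to zero.
3n − 6 = 0, so n = 2.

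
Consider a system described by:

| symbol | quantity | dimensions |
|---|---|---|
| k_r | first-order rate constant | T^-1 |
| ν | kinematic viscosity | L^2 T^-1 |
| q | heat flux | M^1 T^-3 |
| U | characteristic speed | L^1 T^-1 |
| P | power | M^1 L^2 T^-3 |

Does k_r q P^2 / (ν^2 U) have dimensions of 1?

Sum the exponent of each base dimension across the product:
  M: [k_r]_M − 2·[ν]_M + [q]_M − [U]_M + 2·[P]_M = (0) − 2·(0) + (1) − (0) + 2·(1) = 3
  L: [k_r]_L − 2·[ν]_L + [q]_L − [U]_L + 2·[P]_L = (0) − 2·(2) + (0) − (1) + 2·(2) = -1
  T: [k_r]_T − 2·[ν]_T + [q]_T − [U]_T + 2·[P]_T = (-1) − 2·(-1) + (-3) − (-1) + 2·(-3) = -7
Net dimensions [M³ L⁻¹ T⁻⁷] ≠ [1] — not dimensionless.

no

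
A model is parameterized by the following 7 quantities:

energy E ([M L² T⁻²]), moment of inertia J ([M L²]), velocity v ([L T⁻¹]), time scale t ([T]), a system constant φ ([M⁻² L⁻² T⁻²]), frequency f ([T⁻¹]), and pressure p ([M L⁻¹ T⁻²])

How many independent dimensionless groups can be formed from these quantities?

4

There are 7 variables and 3 base dimensions (M, L, T).
The dimension matrix has rank 3.
Independent dimensionless groups: 7 − 3 = 4.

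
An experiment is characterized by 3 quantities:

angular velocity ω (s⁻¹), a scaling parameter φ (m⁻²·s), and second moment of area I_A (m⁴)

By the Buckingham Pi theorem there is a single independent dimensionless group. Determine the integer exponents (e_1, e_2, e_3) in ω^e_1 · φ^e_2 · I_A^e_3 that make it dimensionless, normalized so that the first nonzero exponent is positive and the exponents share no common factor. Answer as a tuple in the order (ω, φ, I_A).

L: e_1·(0) + e_2·(-2) + e_3·(4) = 0
T: e_1·(-1) + e_2·(1) + e_3·(0) = 0
Solving this homogeneous linear system for the smallest-integer solution (first nonzero entry positive) gives (2, 2, 1).

(2, 2, 1)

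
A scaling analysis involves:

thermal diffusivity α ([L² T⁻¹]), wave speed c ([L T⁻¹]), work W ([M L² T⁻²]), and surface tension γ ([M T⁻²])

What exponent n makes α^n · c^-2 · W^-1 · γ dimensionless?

2

Balance the L exponent: (2)·n from α, plus −2·(1) − (2) + (0) = -4 from the rest, must sum to zero.
2n − 4 = 0, so n = 2.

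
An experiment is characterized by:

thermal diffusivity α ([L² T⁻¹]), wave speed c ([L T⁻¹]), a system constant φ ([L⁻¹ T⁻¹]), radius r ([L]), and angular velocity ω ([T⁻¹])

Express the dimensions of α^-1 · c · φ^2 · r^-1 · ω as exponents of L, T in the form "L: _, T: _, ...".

L: -4, T: -3

Collect each base-dimension exponent across the product:
  L: −(2) + (1) + 2·(-1) − (1) + (0) = -4
  T: −(-1) + (-1) + 2·(-1) − (0) + (-1) = -3
So the dimensions are [L⁻⁴ T⁻³].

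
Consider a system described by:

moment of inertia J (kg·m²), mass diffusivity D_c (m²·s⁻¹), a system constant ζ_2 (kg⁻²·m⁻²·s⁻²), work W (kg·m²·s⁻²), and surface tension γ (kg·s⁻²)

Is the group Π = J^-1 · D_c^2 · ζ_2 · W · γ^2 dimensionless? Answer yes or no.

no

Sum the exponent of each base dimension across the product:
  M: −[J]_M + 2·[D_c]_M + [ζ_2]_M + [W]_M + 2·[γ]_M = −(1) + 2·(0) + (-2) + (1) + 2·(1) = 0
  L: −[J]_L + 2·[D_c]_L + [ζ_2]_L + [W]_L + 2·[γ]_L = −(2) + 2·(2) + (-2) + (2) + 2·(0) = 2
  T: −[J]_T + 2·[D_c]_T + [ζ_2]_T + [W]_T + 2·[γ]_T = −(0) + 2·(-1) + (-2) + (-2) + 2·(-2) = -10
Net dimensions [L² T⁻¹⁰] ≠ [1] — not dimensionless.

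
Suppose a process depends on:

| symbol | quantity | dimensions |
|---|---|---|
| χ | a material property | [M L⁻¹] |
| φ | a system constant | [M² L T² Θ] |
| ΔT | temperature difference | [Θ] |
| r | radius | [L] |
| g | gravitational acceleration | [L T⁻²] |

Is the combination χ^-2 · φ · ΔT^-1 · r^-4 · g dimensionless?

Sum the exponent of each base dimension across the product:
  M: −2·[χ]_M + [φ]_M − [ΔT]_M − 4·[r]_M + [g]_M = −2·(1) + (2) − (0) − 4·(0) + (0) = 0
  L: −2·[χ]_L + [φ]_L − [ΔT]_L − 4·[r]_L + [g]_L = −2·(-1) + (1) − (0) − 4·(1) + (1) = 0
  T: −2·[χ]_T + [φ]_T − [ΔT]_T − 4·[r]_T + [g]_T = −2·(0) + (2) − (0) − 4·(0) + (-2) = 0
  Θ: −2·[χ]_Θ + [φ]_Θ − [ΔT]_Θ − 4·[r]_Θ + [g]_Θ = −2·(0) + (1) − (1) − 4·(0) + (0) = 0
All base exponents vanish — dimensionless.

yes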